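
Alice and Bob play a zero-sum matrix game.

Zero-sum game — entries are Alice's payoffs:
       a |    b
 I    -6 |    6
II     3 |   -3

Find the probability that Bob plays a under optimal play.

Row minima are -6 and -3, so Alice's maximin is -3; column maxima are 3 and 6, so Bob's minimax is 3. These differ, so the equilibrium is in mixed strategies.
Let Bob play a with probability q. Alice is indifferent when −6q + 6(1−q) = 3q − 3(1−q), giving q = 1/2.

1/2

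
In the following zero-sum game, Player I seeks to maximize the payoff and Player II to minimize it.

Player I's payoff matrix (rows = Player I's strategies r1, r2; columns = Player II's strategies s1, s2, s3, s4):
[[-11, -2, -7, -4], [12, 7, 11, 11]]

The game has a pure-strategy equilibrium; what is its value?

Row minima: -11, 7 → Player I's maximin is 7.
Column maxima: 12, 7, 11, 11 → Player II's minimax is 7.
They coincide at (r2, s2), so the value is 7.

7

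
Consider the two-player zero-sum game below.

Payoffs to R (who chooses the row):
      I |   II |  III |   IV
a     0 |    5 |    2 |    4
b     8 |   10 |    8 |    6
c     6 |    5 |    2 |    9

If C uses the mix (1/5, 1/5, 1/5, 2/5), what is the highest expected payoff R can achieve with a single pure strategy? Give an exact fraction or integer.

38/5

a: (0)·(1/5) + (5)·(1/5) + (2)·(1/5) + (4)·(2/5) = 3.
b: (8)·(1/5) + (10)·(1/5) + (8)·(1/5) + (6)·(2/5) = 38/5.
c: (6)·(1/5) + (5)·(1/5) + (2)·(1/5) + (9)·(2/5) = 31/5.
The best pure response is b with expected payoff 38/5.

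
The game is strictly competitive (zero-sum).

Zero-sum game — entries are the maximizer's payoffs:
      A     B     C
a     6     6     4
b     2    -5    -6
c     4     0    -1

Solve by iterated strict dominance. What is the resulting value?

Row b is strictly dominated by row a (6>2, 6>-5, 4>-6); eliminate b.
Row c is strictly dominated by row a (6>4, 6>0, 4>-1); eliminate c.
Column B is strictly dominated by C for the minimizer (4<6); eliminate B.
Column A is strictly dominated by C for the minimizer (4<6); eliminate A.
Only (a, C) remains, with payoff 4.

4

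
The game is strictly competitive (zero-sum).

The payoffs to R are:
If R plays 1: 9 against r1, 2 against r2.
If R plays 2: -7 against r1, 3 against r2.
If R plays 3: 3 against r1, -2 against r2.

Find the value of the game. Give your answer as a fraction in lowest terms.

41/17

Row 3 is strictly dominated by row 1, so R never plays it.
The remaining 2×2 game on (1, 2) × (r1, r2) has no saddle point. Let R play 1 with probability p; indifference gives 9p − 7(1−p) = 2p + 3(1−p), so p = 10/17.
Similarly C's optimal q on r1 is 1/17, and the value is 9·(1/17) + (2)·(16/17) = 41/17.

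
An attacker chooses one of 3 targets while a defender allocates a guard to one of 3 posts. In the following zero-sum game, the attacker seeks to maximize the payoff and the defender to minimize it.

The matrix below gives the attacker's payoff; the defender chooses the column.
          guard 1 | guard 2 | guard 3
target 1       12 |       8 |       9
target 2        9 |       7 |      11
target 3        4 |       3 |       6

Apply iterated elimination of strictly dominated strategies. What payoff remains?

8

Row target 3 is strictly dominated by row target 1 (12>4, 8>3, 9>6); eliminate target 3.
Column guard 3 is strictly dominated by guard 2 for the defender (8<9, 7<11); eliminate guard 3.
Row target 2 is strictly dominated by row target 1 (12>9, 8>7); eliminate target 2.
Column guard 1 is strictly dominated by guard 2 for the defender (8<12); eliminate guard 1.
Only (target 1, guard 2) remains, with payoff 8.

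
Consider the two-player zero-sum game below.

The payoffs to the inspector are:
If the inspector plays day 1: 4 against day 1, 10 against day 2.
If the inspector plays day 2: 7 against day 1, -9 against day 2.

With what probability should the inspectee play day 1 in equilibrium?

Row minima are 4 and -9, so the inspector's maximin is 4; column maxima are 7 and 10, so the inspectee's minimax is 7. These differ, so the equilibrium is in mixed strategies.
Let the inspectee play day 1 with probability q. The inspector is indifferent when 4q + 10(1−q) = 7q − 9(1−q), giving q = 19/22.

19/22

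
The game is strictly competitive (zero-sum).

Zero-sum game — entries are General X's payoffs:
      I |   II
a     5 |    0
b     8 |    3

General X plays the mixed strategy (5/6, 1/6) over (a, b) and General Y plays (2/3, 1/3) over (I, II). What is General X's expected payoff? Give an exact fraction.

23/6

Against (2/3, 1/3), each row's expected payoff is a: 10/3; b: 19/3.
Taking the (5/6, 1/6)-weighted average: (5/6)·(10/3) + (1/6)·(19/3) = 23/6.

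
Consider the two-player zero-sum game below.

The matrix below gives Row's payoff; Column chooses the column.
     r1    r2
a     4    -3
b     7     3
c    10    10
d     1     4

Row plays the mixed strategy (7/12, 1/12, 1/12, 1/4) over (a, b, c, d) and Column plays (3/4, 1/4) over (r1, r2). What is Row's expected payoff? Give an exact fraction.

37/12

Against (3/4, 1/4), each row's expected payoff is a: 9/4; b: 6; c: 10; d: 7/4.
Taking the (7/12, 1/12, 1/12, 1/4)-weighted average: (7/12)·(9/4) + (1/12)·(6) + (1/12)·(10) + (1/4)·(7/4) = 37/12.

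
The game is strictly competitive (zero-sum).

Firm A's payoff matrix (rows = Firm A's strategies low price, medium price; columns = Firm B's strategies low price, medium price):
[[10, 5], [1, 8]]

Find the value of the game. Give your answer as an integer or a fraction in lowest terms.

Row minima are 5 and 1, so Firm A's maximin is 5; column maxima are 10 and 8, so Firm B's minimax is 8. These differ, so the equilibrium is in mixed strategies.
Let Firm A play low price with probability p. Firm B is indifferent when 10p + (1−p) = 5p + 8(1−p), giving p = 7/12.
Let Firm B play low price with probability q. Firm A is indifferent when 10q + 5(1−q) = q + 8(1−q), giving q = 1/4.
The value is 10·(1/4) + (5)·(3/4) = 25/4.

25/4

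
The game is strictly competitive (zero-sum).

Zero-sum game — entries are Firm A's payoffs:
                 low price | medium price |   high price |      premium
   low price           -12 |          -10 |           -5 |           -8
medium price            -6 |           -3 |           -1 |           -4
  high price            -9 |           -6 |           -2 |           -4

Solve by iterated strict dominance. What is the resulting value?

Row low price is strictly dominated by row medium price (-6>-12, -3>-10, -1>-5, -4>-8); eliminate low price.
Column high price is strictly dominated by low price for Firm B (-6<-1, -9<-2); eliminate high price.
Column premium is strictly dominated by low price for Firm B (-6<-4, -9<-4); eliminate premium.
Row high price is strictly dominated by row medium price (-6>-9, -3>-6); eliminate high price.
Column medium price is strictly dominated by low price for Firm B (-6<-3); eliminate medium price.
Only (medium price, low price) remains, with payoff -6.

-6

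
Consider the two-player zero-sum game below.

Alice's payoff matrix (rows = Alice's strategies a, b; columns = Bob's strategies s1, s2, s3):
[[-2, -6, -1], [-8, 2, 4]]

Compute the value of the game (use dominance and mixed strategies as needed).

-26/7

Column s3 is strictly dominated by s2 for Bob (it gives Alice more in every row).
The remaining 2×2 game on (a, b) × (s1, s2) has no saddle point. Let Alice play a with probability p; indifference gives −2p − 8(1−p) = −6p + 2(1−p), so p = 5/7.
Similarly Bob's optimal q on s1 is 4/7, and the value is -2·(4/7) + (-6)·(3/7) = -26/7.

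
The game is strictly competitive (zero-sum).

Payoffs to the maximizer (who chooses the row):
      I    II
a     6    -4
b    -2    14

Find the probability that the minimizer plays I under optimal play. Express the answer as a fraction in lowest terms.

9/13

Row minima are -4 and -2, so the maximizer's maximin is -2; column maxima are 6 and 14, so the minimizer's minimax is 6. These differ, so the equilibrium is in mixed strategies.
Let the minimizer play I with probability q. The maximizer is indifferent when 6q − 4(1−q) = −2q + 14(1−q), giving q = 9/13.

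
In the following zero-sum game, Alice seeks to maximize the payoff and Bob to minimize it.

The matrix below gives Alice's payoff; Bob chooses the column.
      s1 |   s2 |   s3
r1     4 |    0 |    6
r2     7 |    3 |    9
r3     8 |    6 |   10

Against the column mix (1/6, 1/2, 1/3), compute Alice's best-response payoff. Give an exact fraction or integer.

r1: (4)·(1/6) + (0)·(1/2) + (6)·(1/3) = 8/3.
r2: (7)·(1/6) + (3)·(1/2) + (9)·(1/3) = 17/3.
r3: (8)·(1/6) + (6)·(1/2) + (10)·(1/3) = 23/3.
The best pure response is r3 with expected payoff 23/3.

23/3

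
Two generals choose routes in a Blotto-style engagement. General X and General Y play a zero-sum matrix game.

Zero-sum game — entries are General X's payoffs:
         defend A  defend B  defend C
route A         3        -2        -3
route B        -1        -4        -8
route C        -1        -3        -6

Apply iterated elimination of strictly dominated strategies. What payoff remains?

-3

Row route B is strictly dominated by row route A (3>-1, -2>-4, -3>-8); eliminate route B.
Column defend B is strictly dominated by defend C for General Y (-3<-2, -6<-3); eliminate defend B.
Row route C is strictly dominated by row route A (3>-1, -3>-6); eliminate route C.
Column defend A is strictly dominated by defend C for General Y (-3<3); eliminate defend A.
Only (route A, defend C) remains, with payoff -3.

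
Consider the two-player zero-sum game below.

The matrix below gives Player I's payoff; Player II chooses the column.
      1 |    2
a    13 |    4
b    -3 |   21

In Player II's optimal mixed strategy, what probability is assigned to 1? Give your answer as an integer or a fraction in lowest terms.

17/33

Row minima are 4 and -3, so Player I's maximin is 4; column maxima are 13 and 21, so Player II's minimax is 13. These differ, so the equilibrium is in mixed strategies.
Let Player II play 1 with probability q. Player I is indifferent when 13q + 4(1−q) = −3q + 21(1−q), giving q = 17/33.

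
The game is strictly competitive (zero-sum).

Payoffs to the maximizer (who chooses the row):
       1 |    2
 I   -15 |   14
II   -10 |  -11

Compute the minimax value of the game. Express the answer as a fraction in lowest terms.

Row minima are -15 and -11, so the maximizer's maximin is -11; column maxima are -10 and 14, so the minimizer's minimax is -10. These differ, so the equilibrium is in mixed strategies.
Let the maximizer play I with probability p. The minimizer is indifferent when −15p − 10(1−p) = 14p − 11(1−p), giving p = 1/30.
Let the minimizer play 1 with probability q. The maximizer is indifferent when −15q + 14(1−q) = −10q − 11(1−q), giving q = 5/6.
The value is -15·(5/6) + (14)·(1/6) = -61/6.

-61/6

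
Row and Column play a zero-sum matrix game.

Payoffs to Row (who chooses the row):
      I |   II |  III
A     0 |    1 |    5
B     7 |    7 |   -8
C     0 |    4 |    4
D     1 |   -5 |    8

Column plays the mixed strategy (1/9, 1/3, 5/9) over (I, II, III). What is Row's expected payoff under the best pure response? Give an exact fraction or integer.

32/9

A: (0)·(1/9) + (1)·(1/3) + (5)·(5/9) = 28/9.
B: (7)·(1/9) + (7)·(1/3) + (-8)·(5/9) = -4/3.
C: (0)·(1/9) + (4)·(1/3) + (4)·(5/9) = 32/9.
D: (1)·(1/9) + (-5)·(1/3) + (8)·(5/9) = 26/9.
The best pure response is C with expected payoff 32/9.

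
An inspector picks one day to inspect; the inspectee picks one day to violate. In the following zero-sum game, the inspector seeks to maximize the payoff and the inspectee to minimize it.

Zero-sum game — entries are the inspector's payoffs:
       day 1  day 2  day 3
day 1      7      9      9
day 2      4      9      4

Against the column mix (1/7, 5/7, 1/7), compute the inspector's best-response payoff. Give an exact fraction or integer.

day 1: (7)·(1/7) + (9)·(5/7) + (9)·(1/7) = 61/7.
day 2: (4)·(1/7) + (9)·(5/7) + (4)·(1/7) = 53/7.
The best pure response is day 1 with expected payoff 61/7.

61/7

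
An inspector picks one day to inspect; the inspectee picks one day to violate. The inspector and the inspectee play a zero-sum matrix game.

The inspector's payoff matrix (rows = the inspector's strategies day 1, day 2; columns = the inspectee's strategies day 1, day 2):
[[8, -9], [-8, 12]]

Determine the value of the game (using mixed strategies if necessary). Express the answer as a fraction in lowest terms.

Row minima are -9 and -8, so the inspector's maximin is -8; column maxima are 8 and 12, so the inspectee's minimax is 8. These differ, so the equilibrium is in mixed strategies.
Let the inspector play day 1 with probability p. The inspectee is indifferent when 8p − 8(1−p) = −9p + 12(1−p), giving p = 20/37.
Let the inspectee play day 1 with probability q. The inspector is indifferent when 8q − 9(1−q) = −8q + 12(1−q), giving q = 21/37.
The value is 8·(21/37) + (-9)·(16/37) = 24/37.

24/37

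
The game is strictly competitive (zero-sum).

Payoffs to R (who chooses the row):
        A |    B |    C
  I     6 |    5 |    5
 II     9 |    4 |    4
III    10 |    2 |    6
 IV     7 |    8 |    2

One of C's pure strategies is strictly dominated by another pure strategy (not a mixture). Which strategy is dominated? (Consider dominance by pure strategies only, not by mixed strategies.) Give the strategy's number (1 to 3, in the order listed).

1

C prefers columns that give R less. Compare A with C: 5 < 6, 4 < 9, 6 < 10, 2 < 7.
So C strictly dominates A for C; A is strictly dominated.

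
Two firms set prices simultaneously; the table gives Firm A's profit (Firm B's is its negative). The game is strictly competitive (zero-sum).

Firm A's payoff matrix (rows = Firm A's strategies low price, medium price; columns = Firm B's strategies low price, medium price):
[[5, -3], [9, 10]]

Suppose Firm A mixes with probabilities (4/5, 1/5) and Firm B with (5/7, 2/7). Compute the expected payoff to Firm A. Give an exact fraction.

Against (5/7, 2/7), each row's expected payoff is low price: 19/7; medium price: 65/7.
Taking the (4/5, 1/5)-weighted average: (4/5)·(19/7) + (1/5)·(65/7) = 141/35.

141/35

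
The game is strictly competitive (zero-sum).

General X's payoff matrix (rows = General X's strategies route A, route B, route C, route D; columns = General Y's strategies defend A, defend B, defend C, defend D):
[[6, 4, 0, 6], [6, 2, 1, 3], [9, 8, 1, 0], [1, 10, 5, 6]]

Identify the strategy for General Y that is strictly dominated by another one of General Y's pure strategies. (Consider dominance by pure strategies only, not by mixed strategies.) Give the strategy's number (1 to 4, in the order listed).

2

General Y prefers columns that give General X less. Compare defend B with defend C: 0 < 4, 1 < 2, 1 < 8, 5 < 10.
So defend C strictly dominates defend B for General Y; defend B is strictly dominated.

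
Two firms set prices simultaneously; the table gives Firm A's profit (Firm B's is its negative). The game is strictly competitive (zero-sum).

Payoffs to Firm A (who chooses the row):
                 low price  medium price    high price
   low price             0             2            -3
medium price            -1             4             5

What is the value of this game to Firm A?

-1/3

Column medium price is strictly dominated by low price for Firm B (it gives Firm A more in every row).
The remaining 2×2 game on (low price, medium price) × (low price, high price) has no saddle point. Let Firm A play low price with probability p; indifference gives −(1−p) = −3p + 5(1−p), so p = 2/3.
Similarly Firm B's optimal q on low price is 8/9, and the value is 0·(8/9) + (-3)·(1/9) = -1/3.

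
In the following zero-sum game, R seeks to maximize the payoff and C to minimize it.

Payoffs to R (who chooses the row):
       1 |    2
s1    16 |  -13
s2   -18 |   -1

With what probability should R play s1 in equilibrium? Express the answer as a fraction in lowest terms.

Row minima are -13 and -18, so R's maximin is -13; column maxima are 16 and -1, so C's minimax is -1. These differ, so the equilibrium is in mixed strategies.
Let R play s1 with probability p. C is indifferent when 16p − 18(1−p) = −13p − (1−p), giving p = 17/46.

17/46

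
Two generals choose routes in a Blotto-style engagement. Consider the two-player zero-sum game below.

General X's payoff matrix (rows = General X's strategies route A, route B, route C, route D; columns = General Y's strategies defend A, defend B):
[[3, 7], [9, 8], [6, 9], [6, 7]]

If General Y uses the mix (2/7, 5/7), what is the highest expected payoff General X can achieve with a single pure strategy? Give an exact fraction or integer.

route A: (3)·(2/7) + (7)·(5/7) = 41/7.
route B: (9)·(2/7) + (8)·(5/7) = 58/7.
route C: (6)·(2/7) + (9)·(5/7) = 57/7.
route D: (6)·(2/7) + (7)·(5/7) = 47/7.
The best pure response is route B with expected payoff 58/7.

58/7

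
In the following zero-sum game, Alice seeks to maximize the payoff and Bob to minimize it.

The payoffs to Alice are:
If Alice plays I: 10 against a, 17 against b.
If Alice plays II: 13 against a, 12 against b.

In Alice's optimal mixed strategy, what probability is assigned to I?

1/8

Row minima are 10 and 12, so Alice's maximin is 12; column maxima are 13 and 17, so Bob's minimax is 13. These differ, so the equilibrium is in mixed strategies.
Let Alice play I with probability p. Bob is indifferent when 10p + 13(1−p) = 17p + 12(1−p), giving p = 1/8.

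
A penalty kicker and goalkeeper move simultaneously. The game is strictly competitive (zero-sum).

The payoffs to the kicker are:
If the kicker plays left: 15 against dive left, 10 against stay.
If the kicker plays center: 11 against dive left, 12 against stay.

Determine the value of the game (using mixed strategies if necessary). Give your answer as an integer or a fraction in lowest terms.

35/3

Row minima are 10 and 11, so the kicker's maximin is 11; column maxima are 15 and 12, so the goalkeeper's minimax is 12. These differ, so the equilibrium is in mixed strategies.
Let the kicker play left with probability p. The goalkeeper is indifferent when 15p + 11(1−p) = 10p + 12(1−p), giving p = 1/6.
Let the goalkeeper play dive left with probability q. The kicker is indifferent when 15q + 10(1−q) = 11q + 12(1−q), giving q = 1/3.
The value is 15·(1/3) + (10)·(2/3) = 35/3.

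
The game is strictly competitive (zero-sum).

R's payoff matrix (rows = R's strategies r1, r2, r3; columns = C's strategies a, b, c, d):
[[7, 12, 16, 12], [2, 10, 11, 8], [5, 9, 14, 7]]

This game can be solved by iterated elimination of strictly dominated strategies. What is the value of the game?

7

Row r2 is strictly dominated by row r1 (7>2, 12>10, 16>11, 12>8); eliminate r2.
Column d is strictly dominated by a for C (7<12, 5<7); eliminate d.
Row r3 is strictly dominated by row r1 (7>5, 12>9, 16>14); eliminate r3.
Column b is strictly dominated by a for C (7<12); eliminate b.
Column c is strictly dominated by a for C (7<16); eliminate c.
Only (r1, a) remains, with payoff 7.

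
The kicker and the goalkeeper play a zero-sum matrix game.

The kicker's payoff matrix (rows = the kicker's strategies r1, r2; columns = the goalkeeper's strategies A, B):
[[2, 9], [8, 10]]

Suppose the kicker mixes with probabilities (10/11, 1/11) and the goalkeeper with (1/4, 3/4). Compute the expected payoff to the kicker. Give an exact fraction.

82/11

Against (1/4, 3/4), each row's expected payoff is r1: 29/4; r2: 19/2.
Taking the (10/11, 1/11)-weighted average: (10/11)·(29/4) + (1/11)·(19/2) = 82/11.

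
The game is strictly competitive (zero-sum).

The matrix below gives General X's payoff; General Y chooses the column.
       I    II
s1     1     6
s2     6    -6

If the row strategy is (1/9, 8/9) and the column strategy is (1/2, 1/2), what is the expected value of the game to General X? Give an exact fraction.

7/18

Against (1/2, 1/2), each row's expected payoff is s1: 7/2; s2: 0.
Taking the (1/9, 8/9)-weighted average: (1/9)·(7/2) + (8/9)·(0) = 7/18.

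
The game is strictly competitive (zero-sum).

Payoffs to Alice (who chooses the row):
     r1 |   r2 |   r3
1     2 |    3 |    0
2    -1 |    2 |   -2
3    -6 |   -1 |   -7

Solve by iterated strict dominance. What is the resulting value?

Column r1 is strictly dominated by r3 for Bob (0<2, -2<-1, -7<-6); eliminate r1.
Column r2 is strictly dominated by r3 for Bob (0<3, -2<2, -7<-1); eliminate r2.
Row 2 is strictly dominated by row 1 (0>-2); eliminate 2.
Row 3 is strictly dominated by row 1 (0>-7); eliminate 3.
Only (1, r3) remains, with payoff 0.

0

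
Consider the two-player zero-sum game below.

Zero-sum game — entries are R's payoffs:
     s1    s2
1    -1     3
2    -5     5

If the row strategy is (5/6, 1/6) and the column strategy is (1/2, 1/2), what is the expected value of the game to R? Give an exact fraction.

Against (1/2, 1/2), each row's expected payoff is 1: 1; 2: 0.
Taking the (5/6, 1/6)-weighted average: (5/6)·(1) + (1/6)·(0) = 5/6.

5/6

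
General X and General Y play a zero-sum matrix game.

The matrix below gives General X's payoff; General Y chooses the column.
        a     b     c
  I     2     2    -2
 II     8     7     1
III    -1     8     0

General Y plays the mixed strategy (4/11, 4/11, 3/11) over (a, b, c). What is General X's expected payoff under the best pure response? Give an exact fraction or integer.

63/11

I: (2)·(4/11) + (2)·(4/11) + (-2)·(3/11) = 10/11.
II: (8)·(4/11) + (7)·(4/11) + (1)·(3/11) = 63/11.
III: (-1)·(4/11) + (8)·(4/11) + (0)·(3/11) = 28/11.
The best pure response is II with expected payoff 63/11.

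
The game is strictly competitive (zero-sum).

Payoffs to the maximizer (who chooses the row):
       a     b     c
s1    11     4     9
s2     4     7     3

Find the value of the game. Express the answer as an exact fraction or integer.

17/3

Column a is strictly dominated by c for the minimizer (it gives the maximizer more in every row).
The remaining 2×2 game on (s1, s2) × (b, c) has no saddle point. Let the maximizer play s1 with probability p; indifference gives 4p + 7(1−p) = 9p + 3(1−p), so p = 4/9.
Similarly the minimizer's optimal q on b is 2/3, and the value is 4·(2/3) + (9)·(1/3) = 17/3.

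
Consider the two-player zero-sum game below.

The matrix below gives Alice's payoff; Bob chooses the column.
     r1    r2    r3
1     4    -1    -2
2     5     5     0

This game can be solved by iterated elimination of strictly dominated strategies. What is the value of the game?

0

Row 1 is strictly dominated by row 2 (5>4, 5>-1, 0>-2); eliminate 1.
Column r1 is strictly dominated by r3 for Bob (0<5); eliminate r1.
Column r2 is strictly dominated by r3 for Bob (0<5); eliminate r2.
Only (2, r3) remains, with payoff 0.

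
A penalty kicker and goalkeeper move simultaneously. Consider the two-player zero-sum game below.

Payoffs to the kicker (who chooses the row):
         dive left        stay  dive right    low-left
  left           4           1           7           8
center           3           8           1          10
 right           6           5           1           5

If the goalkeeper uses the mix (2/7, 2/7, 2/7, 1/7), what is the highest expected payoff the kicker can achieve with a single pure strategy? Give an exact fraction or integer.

left: (4)·(2/7) + (1)·(2/7) + (7)·(2/7) + (8)·(1/7) = 32/7.
center: (3)·(2/7) + (8)·(2/7) + (1)·(2/7) + (10)·(1/7) = 34/7.
right: (6)·(2/7) + (5)·(2/7) + (1)·(2/7) + (5)·(1/7) = 29/7.
The best pure response is center with expected payoff 34/7.

34/7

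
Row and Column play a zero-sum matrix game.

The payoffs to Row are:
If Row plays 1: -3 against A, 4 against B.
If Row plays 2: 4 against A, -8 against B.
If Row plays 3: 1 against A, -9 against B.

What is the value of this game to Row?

-8/19

Row 3 is strictly dominated by row 2, so Row never plays it.
The remaining 2×2 game on (1, 2) × (A, B) has no saddle point. Let Row play 1 with probability p; indifference gives −3p + 4(1−p) = 4p − 8(1−p), so p = 12/19.
Similarly Column's optimal q on A is 12/19, and the value is -3·(12/19) + (4)·(7/19) = -8/19.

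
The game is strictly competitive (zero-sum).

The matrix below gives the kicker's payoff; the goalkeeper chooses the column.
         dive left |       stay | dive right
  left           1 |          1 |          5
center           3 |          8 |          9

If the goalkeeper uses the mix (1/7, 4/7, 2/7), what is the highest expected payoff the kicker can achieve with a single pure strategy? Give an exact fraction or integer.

53/7

left: (1)·(1/7) + (1)·(4/7) + (5)·(2/7) = 15/7.
center: (3)·(1/7) + (8)·(4/7) + (9)·(2/7) = 53/7.
The best pure response is center with expected payoff 53/7.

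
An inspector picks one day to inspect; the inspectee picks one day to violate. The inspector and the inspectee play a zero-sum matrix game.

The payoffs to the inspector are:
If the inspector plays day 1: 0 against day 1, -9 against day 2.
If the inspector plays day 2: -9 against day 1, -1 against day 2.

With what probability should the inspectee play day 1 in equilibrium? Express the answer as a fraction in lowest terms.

Row minima are -9 and -9, so the inspector's maximin is -9; column maxima are 0 and -1, so the inspectee's minimax is -1. These differ, so the equilibrium is in mixed strategies.
Let the inspectee play day 1 with probability q. The inspector is indifferent when −9(1−q) = −9q − (1−q), giving q = 8/17.

8/17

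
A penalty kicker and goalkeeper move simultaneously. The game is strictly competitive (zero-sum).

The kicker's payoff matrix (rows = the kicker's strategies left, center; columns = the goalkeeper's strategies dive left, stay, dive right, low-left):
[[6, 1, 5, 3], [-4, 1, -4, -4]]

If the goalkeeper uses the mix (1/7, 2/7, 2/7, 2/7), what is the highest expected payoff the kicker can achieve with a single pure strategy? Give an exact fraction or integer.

left: (6)·(1/7) + (1)·(2/7) + (5)·(2/7) + (3)·(2/7) = 24/7.
center: (-4)·(1/7) + (1)·(2/7) + (-4)·(2/7) + (-4)·(2/7) = -18/7.
The best pure response is left with expected payoff 24/7.

24/7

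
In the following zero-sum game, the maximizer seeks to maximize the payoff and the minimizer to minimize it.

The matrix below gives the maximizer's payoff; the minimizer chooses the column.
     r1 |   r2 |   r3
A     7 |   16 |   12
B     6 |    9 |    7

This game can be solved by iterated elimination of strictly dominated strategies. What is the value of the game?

7

Column r2 is strictly dominated by r1 for the minimizer (7<16, 6<9); eliminate r2.
Column r3 is strictly dominated by r1 for the minimizer (7<12, 6<7); eliminate r3.
Row B is strictly dominated by row A (7>6); eliminate B.
Only (A, r1) remains, with payoff 7.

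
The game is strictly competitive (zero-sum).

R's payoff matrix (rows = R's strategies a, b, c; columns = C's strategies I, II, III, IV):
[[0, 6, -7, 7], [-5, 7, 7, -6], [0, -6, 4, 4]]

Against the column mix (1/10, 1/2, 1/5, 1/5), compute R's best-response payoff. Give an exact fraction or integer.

16/5

a: (0)·(1/10) + (6)·(1/2) + (-7)·(1/5) + (7)·(1/5) = 3.
b: (-5)·(1/10) + (7)·(1/2) + (7)·(1/5) + (-6)·(1/5) = 16/5.
c: (0)·(1/10) + (-6)·(1/2) + (4)·(1/5) + (4)·(1/5) = -7/5.
The best pure response is b with expected payoff 16/5.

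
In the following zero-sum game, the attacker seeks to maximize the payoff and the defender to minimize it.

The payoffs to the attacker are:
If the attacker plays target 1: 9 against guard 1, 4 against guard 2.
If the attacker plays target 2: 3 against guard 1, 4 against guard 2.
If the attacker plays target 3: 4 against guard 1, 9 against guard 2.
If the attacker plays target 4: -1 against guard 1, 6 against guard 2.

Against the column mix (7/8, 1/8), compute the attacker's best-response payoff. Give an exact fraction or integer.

67/8

target 1: (9)·(7/8) + (4)·(1/8) = 67/8.
target 2: (3)·(7/8) + (4)·(1/8) = 25/8.
target 3: (4)·(7/8) + (9)·(1/8) = 37/8.
target 4: (-1)·(7/8) + (6)·(1/8) = -1/8.
The best pure response is target 1 with expected payoff 67/8.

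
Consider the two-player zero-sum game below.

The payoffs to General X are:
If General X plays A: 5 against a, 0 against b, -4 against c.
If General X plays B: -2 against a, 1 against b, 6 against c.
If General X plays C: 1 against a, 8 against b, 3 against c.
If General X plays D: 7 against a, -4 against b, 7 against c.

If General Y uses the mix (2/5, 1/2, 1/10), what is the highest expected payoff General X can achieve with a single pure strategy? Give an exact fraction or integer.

A: (5)·(2/5) + (0)·(1/2) + (-4)·(1/10) = 8/5.
B: (-2)·(2/5) + (1)·(1/2) + (6)·(1/10) = 3/10.
C: (1)·(2/5) + (8)·(1/2) + (3)·(1/10) = 47/10.
D: (7)·(2/5) + (-4)·(1/2) + (7)·(1/10) = 3/2.
The best pure response is C with expected payoff 47/10.

47/10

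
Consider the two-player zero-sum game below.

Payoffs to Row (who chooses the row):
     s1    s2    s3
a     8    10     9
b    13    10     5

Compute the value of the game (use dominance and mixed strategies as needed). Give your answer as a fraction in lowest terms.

77/9

Column s2 is strictly dominated by s3 for Column (it gives Row more in every row).
The remaining 2×2 game on (a, b) × (s1, s3) has no saddle point. Let Row play a with probability p; indifference gives 8p + 13(1−p) = 9p + 5(1−p), so p = 8/9.
Similarly Column's optimal q on s1 is 4/9, and the value is 8·(4/9) + (9)·(5/9) = 77/9.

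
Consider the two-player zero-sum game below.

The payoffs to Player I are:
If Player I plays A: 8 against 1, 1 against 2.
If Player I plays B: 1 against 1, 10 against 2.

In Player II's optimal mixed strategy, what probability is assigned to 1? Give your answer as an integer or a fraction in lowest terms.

9/16

Row minima are 1 and 1, so Player I's maximin is 1; column maxima are 8 and 10, so Player II's minimax is 8. These differ, so the equilibrium is in mixed strategies.
Let Player II play 1 with probability q. Player I is indifferent when 8q + (1−q) = q + 10(1−q), giving q = 9/16.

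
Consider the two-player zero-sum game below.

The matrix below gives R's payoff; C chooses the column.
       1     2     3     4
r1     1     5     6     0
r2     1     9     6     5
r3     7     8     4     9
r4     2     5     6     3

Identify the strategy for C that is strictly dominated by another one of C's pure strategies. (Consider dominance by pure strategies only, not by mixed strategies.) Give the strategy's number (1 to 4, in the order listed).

C prefers columns that give R less. Compare 2 with 1: 1 < 5, 1 < 9, 7 < 8, 2 < 5.
So 1 strictly dominates 2 for C; 2 is strictly dominated.

2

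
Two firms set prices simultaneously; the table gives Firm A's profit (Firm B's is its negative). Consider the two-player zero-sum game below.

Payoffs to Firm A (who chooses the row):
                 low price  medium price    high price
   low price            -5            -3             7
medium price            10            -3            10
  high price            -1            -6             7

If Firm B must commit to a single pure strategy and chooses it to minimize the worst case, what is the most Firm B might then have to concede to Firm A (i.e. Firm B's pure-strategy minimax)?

The worst case (largest entry) in each column is low price: 10, medium price: -3, high price: 10.
The best (smallest) of these is -3.

-3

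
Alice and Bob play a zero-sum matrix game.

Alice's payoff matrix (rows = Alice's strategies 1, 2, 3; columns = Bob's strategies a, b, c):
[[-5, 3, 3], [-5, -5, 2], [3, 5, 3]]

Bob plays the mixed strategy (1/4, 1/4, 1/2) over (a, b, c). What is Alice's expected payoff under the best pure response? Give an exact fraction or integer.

7/2

1: (-5)·(1/4) + (3)·(1/4) + (3)·(1/2) = 1.
2: (-5)·(1/4) + (-5)·(1/4) + (2)·(1/2) = -3/2.
3: (3)·(1/4) + (5)·(1/4) + (3)·(1/2) = 7/2.
The best pure response is 3 with expected payoff 7/2.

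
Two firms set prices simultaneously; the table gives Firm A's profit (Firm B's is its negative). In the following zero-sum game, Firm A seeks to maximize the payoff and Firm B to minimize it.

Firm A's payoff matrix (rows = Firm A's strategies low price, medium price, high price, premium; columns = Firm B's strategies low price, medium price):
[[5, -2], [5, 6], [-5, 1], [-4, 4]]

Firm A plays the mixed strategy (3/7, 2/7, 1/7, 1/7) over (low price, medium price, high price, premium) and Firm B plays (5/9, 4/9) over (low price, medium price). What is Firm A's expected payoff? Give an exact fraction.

124/63

Against (5/9, 4/9), each row's expected payoff is low price: 17/9; medium price: 49/9; high price: -7/3; premium: -4/9.
Taking the (3/7, 2/7, 1/7, 1/7)-weighted average: (3/7)·(17/9) + (2/7)·(49/9) + (1/7)·(-7/3) + (1/7)·(-4/9) = 124/63.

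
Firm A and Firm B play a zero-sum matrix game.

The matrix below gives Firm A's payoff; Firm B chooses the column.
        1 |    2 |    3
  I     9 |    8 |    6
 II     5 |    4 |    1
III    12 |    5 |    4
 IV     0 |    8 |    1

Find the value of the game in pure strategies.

Row minima: 6, 1, 4, 0 → Firm A's maximin is 6.
Column maxima: 12, 8, 6 → Firm B's minimax is 6.
They coincide at (I, 3), so the value is 6.

6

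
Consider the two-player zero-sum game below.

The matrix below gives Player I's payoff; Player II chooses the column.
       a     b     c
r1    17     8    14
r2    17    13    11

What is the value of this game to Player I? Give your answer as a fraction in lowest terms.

47/4

Column a is strictly dominated by c for Player II (it gives Player I more in every row).
The remaining 2×2 game on (r1, r2) × (b, c) has no saddle point. Let Player I play r1 with probability p; indifference gives 8p + 13(1−p) = 14p + 11(1−p), so p = 1/4.
Similarly Player II's optimal q on b is 3/8, and the value is 8·(3/8) + (14)·(5/8) = 47/4.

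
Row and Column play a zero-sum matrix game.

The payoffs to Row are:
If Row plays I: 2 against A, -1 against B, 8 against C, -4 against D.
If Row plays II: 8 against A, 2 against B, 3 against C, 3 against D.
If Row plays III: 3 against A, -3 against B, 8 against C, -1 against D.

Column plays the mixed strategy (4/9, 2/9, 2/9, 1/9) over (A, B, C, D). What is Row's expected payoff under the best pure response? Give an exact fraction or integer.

5

I: (2)·(4/9) + (-1)·(2/9) + (8)·(2/9) + (-4)·(1/9) = 2.
II: (8)·(4/9) + (2)·(2/9) + (3)·(2/9) + (3)·(1/9) = 5.
III: (3)·(4/9) + (-3)·(2/9) + (8)·(2/9) + (-1)·(1/9) = 7/3.
The best pure response is II with expected payoff 5.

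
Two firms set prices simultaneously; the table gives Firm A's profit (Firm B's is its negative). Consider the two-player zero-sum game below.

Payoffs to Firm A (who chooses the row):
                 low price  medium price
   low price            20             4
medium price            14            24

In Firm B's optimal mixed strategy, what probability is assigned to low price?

10/13

Row minima are 4 and 14, so Firm A's maximin is 14; column maxima are 20 and 24, so Firm B's minimax is 20. These differ, so the equilibrium is in mixed strategies.
Let Firm B play low price with probability q. Firm A is indifferent when 20q + 4(1−q) = 14q + 24(1−q), giving q = 10/13.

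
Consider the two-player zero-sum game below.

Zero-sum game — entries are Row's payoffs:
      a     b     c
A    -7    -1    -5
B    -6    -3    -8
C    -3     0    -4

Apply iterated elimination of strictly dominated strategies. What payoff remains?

Column b is strictly dominated by a for Column (-7<-1, -6<-3, -3<0); eliminate b.
Row A is strictly dominated by row C (-3>-7, -4>-5); eliminate A.
Column a is strictly dominated by c for Column (-8<-6, -4<-3); eliminate a.
Row B is strictly dominated by row C (-4>-8); eliminate B.
Only (C, c) remains, with payoff -4.

-4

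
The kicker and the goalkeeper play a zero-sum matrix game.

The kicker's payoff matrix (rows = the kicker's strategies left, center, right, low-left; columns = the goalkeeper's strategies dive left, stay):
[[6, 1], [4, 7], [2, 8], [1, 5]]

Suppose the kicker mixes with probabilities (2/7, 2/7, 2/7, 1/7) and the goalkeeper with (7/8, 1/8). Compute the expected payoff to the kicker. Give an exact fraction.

53/14

Against (7/8, 1/8), each row's expected payoff is left: 43/8; center: 35/8; right: 11/4; low-left: 3/2.
Taking the (2/7, 2/7, 2/7, 1/7)-weighted average: (2/7)·(43/8) + (2/7)·(35/8) + (2/7)·(11/4) + (1/7)·(3/2) = 53/14.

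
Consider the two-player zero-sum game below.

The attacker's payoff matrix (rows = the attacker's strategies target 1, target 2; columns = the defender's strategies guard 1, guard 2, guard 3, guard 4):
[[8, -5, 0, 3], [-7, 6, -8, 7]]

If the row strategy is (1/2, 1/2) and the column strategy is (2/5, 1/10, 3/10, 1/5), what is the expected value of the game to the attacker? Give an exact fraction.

Against (2/5, 1/10, 3/10, 1/5), each row's expected payoff is target 1: 33/10; target 2: -16/5.
Taking the (1/2, 1/2)-weighted average: (1/2)·(33/10) + (1/2)·(-16/5) = 1/20.

1/20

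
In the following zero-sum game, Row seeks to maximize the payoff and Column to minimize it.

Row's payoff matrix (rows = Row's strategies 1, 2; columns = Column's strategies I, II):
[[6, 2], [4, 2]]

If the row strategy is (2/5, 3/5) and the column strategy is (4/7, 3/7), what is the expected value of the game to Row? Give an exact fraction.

18/5

Against (4/7, 3/7), each row's expected payoff is 1: 30/7; 2: 22/7.
Taking the (2/5, 3/5)-weighted average: (2/5)·(30/7) + (3/5)·(22/7) = 18/5.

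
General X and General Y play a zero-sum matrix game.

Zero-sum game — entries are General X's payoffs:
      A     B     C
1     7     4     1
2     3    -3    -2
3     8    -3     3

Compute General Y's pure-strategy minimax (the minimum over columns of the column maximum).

3

The worst case (largest entry) in each column is A: 8, B: 4, C: 3.
The best (smallest) of these is 3.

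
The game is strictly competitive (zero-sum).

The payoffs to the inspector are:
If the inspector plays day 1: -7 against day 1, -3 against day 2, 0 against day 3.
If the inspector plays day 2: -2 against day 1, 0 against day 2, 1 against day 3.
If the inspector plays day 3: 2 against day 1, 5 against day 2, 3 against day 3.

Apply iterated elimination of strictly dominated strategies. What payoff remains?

2

Column day 2 is strictly dominated by day 1 for the inspectee (-7<-3, -2<0, 2<5); eliminate day 2.
Column day 3 is strictly dominated by day 1 for the inspectee (-7<0, -2<1, 2<3); eliminate day 3.
Row day 1 is strictly dominated by row day 2 (-2>-7); eliminate day 1.
Row day 2 is strictly dominated by row day 3 (2>-2); eliminate day 2.
Only (day 3, day 1) remains, with payoff 2.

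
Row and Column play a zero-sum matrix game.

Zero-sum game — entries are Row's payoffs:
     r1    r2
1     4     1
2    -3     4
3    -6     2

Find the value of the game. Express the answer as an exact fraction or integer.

Row 3 is strictly dominated by row 2, so Row never plays it.
The remaining 2×2 game on (1, 2) × (r1, r2) has no saddle point. Let Row play 1 with probability p; indifference gives 4p − 3(1−p) = p + 4(1−p), so p = 7/10.
Similarly Column's optimal q on r1 is 3/10, and the value is 4·(3/10) + (1)·(7/10) = 19/10.

19/10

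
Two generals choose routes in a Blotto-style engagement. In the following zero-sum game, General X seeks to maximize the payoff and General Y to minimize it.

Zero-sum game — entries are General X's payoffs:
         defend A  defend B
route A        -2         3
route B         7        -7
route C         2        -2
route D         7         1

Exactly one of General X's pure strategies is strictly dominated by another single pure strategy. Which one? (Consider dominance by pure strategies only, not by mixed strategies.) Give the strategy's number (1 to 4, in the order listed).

Compare route C with route D: 7 > 2, 1 > -2.
So route D strictly dominates route C for General X; route C is strictly dominated.

3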